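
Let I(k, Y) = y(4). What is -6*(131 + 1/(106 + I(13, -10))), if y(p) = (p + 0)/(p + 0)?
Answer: -84108/107 ≈ -786.06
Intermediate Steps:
y(p) = 1 (y(p) = p/p = 1)
I(k, Y) = 1
-6*(131 + 1/(106 + I(13, -10))) = -6*(131 + 1/(106 + 1)) = -6*(131 + 1/107) = -6*14018/107 = -84108/107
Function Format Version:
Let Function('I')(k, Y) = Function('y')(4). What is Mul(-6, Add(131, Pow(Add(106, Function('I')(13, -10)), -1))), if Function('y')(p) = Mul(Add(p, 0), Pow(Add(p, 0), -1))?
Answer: Rational(-84108, 107) ≈ -786.06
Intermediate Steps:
Function('y')(p) = 1 (Function('y')(p) = Mul(p, Pow(p, -1)) = 1)
Function('I')(k, Y) = 1
Mul(-6, Add(131, Pow(Add(106, Function('I')(13, -10)), -1))) = Mul(-6, Add(131, Pow(Add(106, 1), -1))) = Mul(-6, Add(131, Pow(107, -1))) = Mul(-6, Add(131, Rational(1, 107))) = Mul(-6, Rational(14018, 107)) = Rational(-84108, 107)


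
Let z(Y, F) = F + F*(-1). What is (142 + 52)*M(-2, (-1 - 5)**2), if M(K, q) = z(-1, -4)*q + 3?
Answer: 582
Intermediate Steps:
z(Y, F) = 0 (z(Y, F) = F - F = 0)
M(K, q) = 3 (M(K, q) = 0*q + 3 = 0 + 3 = 3)
(142 + 52)*M(-2, (-1 - 5)**2) = (142 + 52)*3 = 194*3 = 582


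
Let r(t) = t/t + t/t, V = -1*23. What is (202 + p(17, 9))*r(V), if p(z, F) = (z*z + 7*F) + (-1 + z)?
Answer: 1140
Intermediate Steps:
V = -23
p(z, F) = -1 + z + z² + 7*F (p(z, F) = (z² + 7*F) + (-1 + z) = -1 + z + z² + 7*F)
r(t) = 2 (r(t) = 1 + 1 = 2)
(202 + p(17, 9))*r(V) = (202 + (-1 + 17 + 17² + 7*9))*2 = (202 + (-1 + 17 + 289 + 63))*2 = (202 + 368)*2 = 570*2 = 1140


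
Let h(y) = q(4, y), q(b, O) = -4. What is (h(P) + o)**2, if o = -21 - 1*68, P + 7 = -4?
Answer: 8649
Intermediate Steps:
P = -11 (P = -7 - 4 = -11)
o = -89 (o = -21 - 68 = -89)
h(y) = -4
(h(P) + o)**2 = (-4 - 89)**2 = (-93)**2 = 8649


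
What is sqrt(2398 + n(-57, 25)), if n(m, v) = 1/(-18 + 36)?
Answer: sqrt(86330)/6 ≈ 48.970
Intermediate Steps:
n(m, v) = 1/18
sqrt(2398 + n(-57, 25)) = sqrt(2398 + 1/18) = sqrt(43165/18) = sqrt(86330)/6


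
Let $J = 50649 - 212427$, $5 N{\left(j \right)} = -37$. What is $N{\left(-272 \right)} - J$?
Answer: $\frac{808853}{5} \approx 1.6177 \cdot 10^{5}$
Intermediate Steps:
$N{\left(j \right)} = - \frac{37}{5}$ ($N{\left(j \right)} = \frac{1}{5} \left(-37\right) = - \frac{37}{5}$)
$J = -161778$ ($J = 50649 - 212427 = -161778$)
$N{\left(-272 \right)} - J = - \frac{37}{5} - -161778 = - \frac{37}{5} + 161778 = \frac{808853}{5}$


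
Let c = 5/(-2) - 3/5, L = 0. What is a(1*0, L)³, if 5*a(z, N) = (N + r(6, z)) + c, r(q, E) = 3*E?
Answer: -29791/125000 ≈ -0.23833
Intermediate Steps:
c = -31/10 (c = 5*(-½) - 3*⅕ = -5/2 - ⅗ = -31/10 ≈ -3.1000)
a(z, N) = -31/50 + N/5 + 3*z/5 (a(z, N) = ((N + 3*z) - 31/10)/5 = (-31/10 + N + 3*z)/5 = -31/50 + N/5 + 3*z/5)
a(1*0, L)³ = (-31/50 + (⅕)*0 + 3*(1*0)/5)³ = (-31/50 + 0 + (⅗)*0)³ = (-31/50 + 0 + 0)³ = (-31/50)³ = -29791/125000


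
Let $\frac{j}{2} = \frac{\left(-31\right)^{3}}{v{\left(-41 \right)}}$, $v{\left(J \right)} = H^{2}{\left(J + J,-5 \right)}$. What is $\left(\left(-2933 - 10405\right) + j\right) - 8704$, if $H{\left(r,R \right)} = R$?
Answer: $- \frac{610632}{25} \approx -24425.0$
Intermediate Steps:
$v{\left(J \right)} = 25$ ($v{\left(J \right)} = \left(-5\right)^{2} = 25$)
$j = - \frac{59582}{25}$ ($j = 2 \frac{\left(-31\right)^{3}}{25} = 2 \left(\left(-29791\right) \frac{1}{25}\right) = 2 \left(- \frac{29791}{25}\right) = - \frac{59582}{25} \approx -2383.3$)
$\left(\left(-2933 - 10405\right) + j\right) - 8704 = \left(\left(-2933 - 10405\right) - \frac{59582}{25}\right) - 8704 = \left(-13338 - \frac{59582}{25}\right) - 8704 = - \frac{393032}{25} - 8704 = - \frac{610632}{25}$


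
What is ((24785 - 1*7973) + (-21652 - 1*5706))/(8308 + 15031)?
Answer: -10546/23339 ≈ -0.45186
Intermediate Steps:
((24785 - 1*7973) + (-21652 - 1*5706))/(8308 + 15031) = ((24785 - 7973) + (-21652 - 5706))/23339 = (16812 - 27358)*(1/23339) = -10546*1/23339 = -10546/23339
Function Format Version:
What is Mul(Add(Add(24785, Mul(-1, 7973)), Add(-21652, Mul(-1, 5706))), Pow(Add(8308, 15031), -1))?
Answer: Rational(-10546, 23339) ≈ -0.45186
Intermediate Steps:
Mul(Add(Add(24785, Mul(-1, 7973)), Add(-21652, Mul(-1, 5706))), Pow(Add(8308, 15031), -1)) = Mul(Add(Add(24785, -7973), Add(-21652, -5706)), Pow(23339, -1)) = Mul(Add(16812, -27358), Rational(1, 23339)) = Mul(-10546, Rational(1, 23339)) = Rational(-10546, 23339)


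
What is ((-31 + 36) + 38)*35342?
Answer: 1519706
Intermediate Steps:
((-31 + 36) + 38)*35342 = (5 + 38)*35342 = 43*35342 = 1519706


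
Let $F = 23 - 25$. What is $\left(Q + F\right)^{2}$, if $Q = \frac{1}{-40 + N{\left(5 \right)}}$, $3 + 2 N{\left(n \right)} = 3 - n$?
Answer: $\frac{29584}{7225} \approx 4.0947$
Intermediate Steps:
$N{\left(n \right)} = - \frac{n}{2}$ ($N{\left(n \right)} = - \frac{3}{2} + \frac{3 - n}{2} = - \frac{3}{2} - \left(- \frac{3}{2} + \frac{n}{2}\right) = - \frac{n}{2}$)
$Q = - \frac{2}{85}$ ($Q = \frac{1}{-40 - \frac{5}{2}} = \frac{1}{- \frac{85}{2}} = - \frac{2}{85} \approx -0.023529$)
$F = -2$
$\left(Q + F\right)^{2} = \left(- \frac{2}{85} - 2\right)^{2} = \left(- \frac{172}{85}\right)^{2} = \frac{29584}{7225}$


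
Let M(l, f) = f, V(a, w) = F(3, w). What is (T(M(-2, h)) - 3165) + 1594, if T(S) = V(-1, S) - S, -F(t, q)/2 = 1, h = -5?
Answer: -1568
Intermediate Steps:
F(t, q) = -2 (F(t, q) = -2*1 = -2)
V(a, w) = -2
T(S) = -2 - S
(T(M(-2, h)) - 3165) + 1594 = ((-2 - 1*(-5)) - 3165) + 1594 = ((-2 + 5) - 3165) + 1594 = (3 - 3165) + 1594 = -3162 + 1594 = -1568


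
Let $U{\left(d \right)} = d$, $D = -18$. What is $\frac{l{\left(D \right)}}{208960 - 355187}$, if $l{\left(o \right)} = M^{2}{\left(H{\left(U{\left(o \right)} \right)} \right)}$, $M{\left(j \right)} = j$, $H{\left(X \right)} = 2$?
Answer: $- \frac{4}{146227} \approx -2.7355 \cdot 10^{-5}$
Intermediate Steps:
$l{\left(o \right)} = 4$ ($l{\left(o \right)} = 2^{2} = 4$)
$\frac{l{\left(D \right)}}{208960 - 355187} = \frac{4}{208960 - 355187} = \frac{4}{-146227} = 4 \left(- \frac{1}{146227}\right) = - \frac{4}{146227}$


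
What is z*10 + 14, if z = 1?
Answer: 24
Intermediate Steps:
z*10 + 14 = 1*10 + 14 = 10 + 14 = 24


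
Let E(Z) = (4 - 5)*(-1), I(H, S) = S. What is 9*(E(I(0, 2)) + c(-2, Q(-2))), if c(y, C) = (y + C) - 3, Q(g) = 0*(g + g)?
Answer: -36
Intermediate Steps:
Q(g) = 0 (Q(g) = 0*(2*g) = 0)
E(Z) = 1 (E(Z) = -1*(-1) = 1)
c(y, C) = -3 + C + y (c(y, C) = (C + y) - 3 = -3 + C + y)
9*(E(I(0, 2)) + c(-2, Q(-2))) = 9*(1 + (-3 + 0 - 2)) = 9*(1 - 5) = 9*(-4) = -36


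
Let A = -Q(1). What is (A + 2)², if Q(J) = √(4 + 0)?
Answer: 0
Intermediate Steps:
Q(J) = 2 (Q(J) = √4 = 2)
A = -2 (A = -1*2 = -2)
(A + 2)² = (-2 + 2)² = 0² = 0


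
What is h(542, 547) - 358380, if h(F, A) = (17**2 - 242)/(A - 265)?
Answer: -2150279/6 ≈ -3.5838e+5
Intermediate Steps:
h(F, A) = 47/(-265 + A) (h(F, A) = (289 - 242)/(-265 + A) = 47/(-265 + A))
h(542, 547) - 358380 = 47/(-265 + 547) - 358380 = 47/282 - 358380 = 47*(1/282) - 358380 = 1/6 - 358380 = -2150279/6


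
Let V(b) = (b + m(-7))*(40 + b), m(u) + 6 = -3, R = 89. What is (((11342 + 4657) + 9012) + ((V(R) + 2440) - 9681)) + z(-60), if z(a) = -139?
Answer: 27951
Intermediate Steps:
m(u) = -9 (m(u) = -6 - 3 = -9)
V(b) = (-9 + b)*(40 + b) (V(b) = (b - 9)*(40 + b) = (-9 + b)*(40 + b))
(((11342 + 4657) + 9012) + ((V(R) + 2440) - 9681)) + z(-60) = (((11342 + 4657) + 9012) + (((-360 + 89² + 31*89) + 2440) - 9681)) - 139 = ((15999 + 9012) + (((-360 + 7921 + 2759) + 2440) - 9681)) - 139 = (25011 + ((10320 + 2440) - 9681)) - 139 = (25011 + (12760 - 9681)) - 139 = (25011 + 3079) - 139 = 28090 - 139 = 27951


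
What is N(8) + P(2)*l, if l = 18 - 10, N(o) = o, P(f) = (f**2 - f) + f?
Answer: 40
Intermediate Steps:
P(f) = f**2
l = 8
N(8) + P(2)*l = 8 + 2**2*8 = 8 + 4*8 = 8 + 32 = 40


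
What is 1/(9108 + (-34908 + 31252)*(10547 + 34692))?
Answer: -1/165384676 ≈ -6.0465e-9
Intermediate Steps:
1/(9108 + (-34908 + 31252)*(10547 + 34692)) = 1/(9108 - 3656*45239) = 1/(9108 - 165393784) = 1/(-165384676) = -1/165384676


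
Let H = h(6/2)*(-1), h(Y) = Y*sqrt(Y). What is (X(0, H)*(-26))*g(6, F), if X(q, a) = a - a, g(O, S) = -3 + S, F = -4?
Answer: 0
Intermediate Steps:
h(Y) = Y**(3/2)
H = -3*sqrt(3) (H = (6/2)**(3/2)*(-1) = (6*(1/2))**(3/2)*(-1) = 3**(3/2)*(-1) = (3*sqrt(3))*(-1) = -3*sqrt(3) ≈ -5.1962)
X(q, a) = 0
(X(0, H)*(-26))*g(6, F) = (0*(-26))*(-3 - 4) = 0*(-7) = 0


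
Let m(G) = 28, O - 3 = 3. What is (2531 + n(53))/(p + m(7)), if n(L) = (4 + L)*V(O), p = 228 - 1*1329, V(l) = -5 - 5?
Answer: -53/29 ≈ -1.8276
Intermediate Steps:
O = 6 (O = 3 + 3 = 6)
V(l) = -10
p = -1101 (p = 228 - 1329 = -1101)
n(L) = -40 - 10*L (n(L) = (4 + L)*(-10) = -40 - 10*L)
(2531 + n(53))/(p + m(7)) = (2531 + (-40 - 10*53))/(-1101 + 28) = (2531 + (-40 - 530))/(-1073) = (2531 - 570)*(-1/1073) = 1961*(-1/1073) = -53/29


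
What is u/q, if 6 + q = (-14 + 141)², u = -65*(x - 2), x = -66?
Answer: 4420/16123 ≈ 0.27414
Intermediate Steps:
u = 4420 (u = -65*(-66 - 2) = -65*(-68) = 4420)
q = 16123 (q = -6 + (-14 + 141)² = -6 + 127² = -6 + 16129 = 16123)
u/q = 4420/16123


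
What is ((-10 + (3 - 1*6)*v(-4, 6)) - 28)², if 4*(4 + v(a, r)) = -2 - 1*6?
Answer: 400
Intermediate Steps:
v(a, r) = -6 (v(a, r) = -4 + (-2 - 1*6)/4 = -4 + (-2 - 6)/4 = -4 + (¼)*(-8) = -4 - 2 = -6)
((-10 + (3 - 1*6)*v(-4, 6)) - 28)² = ((-10 + (3 - 1*6)*(-6)) - 28)² = ((-10 + (3 - 6)*(-6)) - 28)² = ((-10 - 3*(-6)) - 28)² = ((-10 + 18) - 28)² = (8 - 28)² = (-20)² = 400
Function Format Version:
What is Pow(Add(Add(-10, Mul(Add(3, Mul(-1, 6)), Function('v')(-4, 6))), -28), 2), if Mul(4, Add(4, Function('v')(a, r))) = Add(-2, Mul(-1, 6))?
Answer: 400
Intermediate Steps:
Function('v')(a, r) = -6 (Function('v')(a, r) = Add(-4, Mul(Rational(1, 4), Add(-2, Mul(-1, 6)))) = Add(-4, Mul(Rational(1, 4), Add(-2, -6))) = Add(-4, Mul(Rational(1, 4), -8)) = Add(-4, -2) = -6)
Pow(Add(Add(-10, Mul(Add(3, Mul(-1, 6)), Function('v')(-4, 6))), -28), 2) = Pow(Add(Add(-10, Mul(Add(3, Mul(-1, 6)), -6)), -28), 2) = Pow(Add(Add(-10, Mul(Add(3, -6), -6)), -28), 2) = Pow(Add(Add(-10, Mul(-3, -6)), -28), 2) = Pow(Add(Add(-10, 18), -28), 2) = Pow(Add(8, -28), 2) = Pow(-20, 2) = 400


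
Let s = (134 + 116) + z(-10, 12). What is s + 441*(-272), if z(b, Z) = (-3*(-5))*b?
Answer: -119852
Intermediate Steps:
z(b, Z) = 15*b
s = 100 (s = (134 + 116) + 15*(-10) = 250 - 150 = 100)
s + 441*(-272) = 100 + 441*(-272) = 100 - 119952 = -119852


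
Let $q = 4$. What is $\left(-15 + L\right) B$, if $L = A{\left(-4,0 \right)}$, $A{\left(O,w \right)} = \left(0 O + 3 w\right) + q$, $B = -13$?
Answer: $143$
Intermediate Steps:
$A{\left(O,w \right)} = 4 + 3 w$ ($A{\left(O,w \right)} = \left(0 O + 3 w\right) + 4 = \left(0 + 3 w\right) + 4 = 3 w + 4 = 4 + 3 w$)
$L = 4$ ($L = 4 + 3 \cdot 0 = 4 + 0 = 4$)
$\left(-15 + L\right) B = \left(-15 + 4\right) \left(-13\right) = \left(-11\right) \left(-13\right) = 143$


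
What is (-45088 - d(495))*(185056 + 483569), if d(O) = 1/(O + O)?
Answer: -1989699668575/66 ≈ -3.0147e+10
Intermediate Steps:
d(O) = 1/(2*O)
(-45088 - d(495))*(185056 + 483569) = (-45088 - 1/(2*495))*(185056 + 483569) = (-45088 - 1/(2*495))*668625 = (-45088 - 1*1/990)*668625 = (-45088 - 1/990)*668625 = -44637121/990*668625 = -1989699668575/66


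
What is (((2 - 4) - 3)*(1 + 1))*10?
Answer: -100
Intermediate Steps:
(((2 - 4) - 3)*(1 + 1))*10 = ((-2 - 3)*2)*10 = -5*2*10 = -10*10 = -100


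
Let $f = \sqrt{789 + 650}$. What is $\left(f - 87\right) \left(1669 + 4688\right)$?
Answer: $-553059 + 6357 \sqrt{1439} \approx -3.1191 \cdot 10^{5}$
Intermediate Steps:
$f = \sqrt{1439} \approx 37.934$
$\left(f - 87\right) \left(1669 + 4688\right) = \left(\sqrt{1439} - 87\right) \left(1669 + 4688\right) = \left(-87 + \sqrt{1439}\right) 6357 = -553059 + 6357 \sqrt{1439}$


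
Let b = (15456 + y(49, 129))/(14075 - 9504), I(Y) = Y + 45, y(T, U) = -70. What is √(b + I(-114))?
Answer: I*√27986927/653 ≈ 8.1015*I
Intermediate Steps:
I(Y) = 45 + Y
b = 2198/653 (b = (15456 - 70)/(14075 - 9504) = 15386/4571 = 15386*(1/4571) = 2198/653 ≈ 3.3660)
√(b + I(-114)) = √(2198/653 + (45 - 114)) = √(2198/653 - 69) = √(-42859/653) = I*√27986927/653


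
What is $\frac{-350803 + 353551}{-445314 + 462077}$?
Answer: $\frac{2748}{16763} \approx 0.16393$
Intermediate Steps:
$\frac{-350803 + 353551}{-445314 + 462077} = \frac{2748}{16763}$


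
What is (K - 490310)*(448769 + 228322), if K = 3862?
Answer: -329369562768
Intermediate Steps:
(K - 490310)*(448769 + 228322) = (3862 - 490310)*(448769 + 228322) = -486448*677091 = -329369562768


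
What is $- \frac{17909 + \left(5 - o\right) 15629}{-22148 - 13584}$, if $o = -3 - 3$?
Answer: $\frac{47457}{8933} \approx 5.3125$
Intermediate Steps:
$o = -6$
$- \frac{17909 + \left(5 - o\right) 15629}{-22148 - 13584} = - \frac{17909 + \left(5 - -6\right) 15629}{-22148 - 13584} = - \frac{17909 + \left(5 + 6\right) 15629}{-35732} = - \frac{\left(17909 + 11 \cdot 15629\right) \left(-1\right)}{35732} = - \frac{\left(17909 + 171919\right) \left(-1\right)}{35732} = - \frac{189828 \left(-1\right)}{35732} = \left(-1\right) \left(- \frac{47457}{8933}\right) = \frac{47457}{8933}$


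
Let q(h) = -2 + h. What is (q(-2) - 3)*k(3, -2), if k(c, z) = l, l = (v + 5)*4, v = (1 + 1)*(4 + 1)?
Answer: -420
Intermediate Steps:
v = 10 (v = 2*5 = 10)
l = 60 (l = (10 + 5)*4 = 15*4 = 60)
k(c, z) = 60
(q(-2) - 3)*k(3, -2) = ((-2 - 2) - 3)*60 = (-4 - 3)*60 = -7*60 = -420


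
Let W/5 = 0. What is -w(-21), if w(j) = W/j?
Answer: 0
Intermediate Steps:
W = 0 (W = 5*0 = 0)
w(j) = 0 (w(j) = 0/j = 0)
-w(-21) = -1*0 = 0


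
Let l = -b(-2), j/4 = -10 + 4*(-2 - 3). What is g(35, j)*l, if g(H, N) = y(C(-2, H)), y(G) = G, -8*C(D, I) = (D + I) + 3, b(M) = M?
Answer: -9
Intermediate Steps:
C(D, I) = -3/8 - D/8 - I/8 (C(D, I) = -((D + I) + 3)/8 = -(3 + D + I)/8 = -3/8 - D/8 - I/8)
j = -120 (j = 4*(-10 + 4*(-2 - 3)) = 4*(-10 + 4*(-5)) = 4*(-10 - 20) = 4*(-30) = -120)
g(H, N) = -⅛ - H/8 (g(H, N) = -3/8 - ⅛*(-2) - H/8 = -3/8 + ¼ - H/8 = -⅛ - H/8)
l = 2 (l = -1*(-2) = 2)
g(35, j)*l = (-⅛ - ⅛*35)*2 = (-⅛ - 35/8)*2 = -9/2*2 = -9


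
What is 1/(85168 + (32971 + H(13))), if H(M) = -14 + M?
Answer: 1/118138 ≈ 8.4647e-6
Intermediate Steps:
1/(85168 + (32971 + H(13))) = 1/(85168 + (32971 + (-14 + 13))) = 1/(85168 + (32971 - 1)) = 1/(85168 + 32970) = 1/118138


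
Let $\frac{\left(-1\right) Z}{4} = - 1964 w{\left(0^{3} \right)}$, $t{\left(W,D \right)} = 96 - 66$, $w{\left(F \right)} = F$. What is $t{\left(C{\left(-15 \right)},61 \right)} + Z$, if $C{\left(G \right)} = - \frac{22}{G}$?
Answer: $30$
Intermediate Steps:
$t{\left(W,D \right)} = 30$ ($t{\left(W,D \right)} = 96 - 66 = 30$)
$Z = 0$ ($Z = - 4 \left(- 1964 \cdot 0^{3}\right) = - 4 \left(\left(-1964\right) 0\right) = \left(-4\right) 0 = 0$)
$t{\left(C{\left(-15 \right)},61 \right)} + Z = 30 + 0 = 30$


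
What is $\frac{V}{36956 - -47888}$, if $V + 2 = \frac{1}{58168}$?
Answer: $- \frac{116335}{4935205792} \approx -2.3572 \cdot 10^{-5}$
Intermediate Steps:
$V = - \frac{116335}{58168}$ ($V = -2 + \frac{1}{58168} = - \frac{116335}{58168} \approx -2.0$)
$\frac{V}{36956 - -47888} = - \frac{116335}{58168 \left(36956 - -47888\right)} = - \frac{116335}{58168 \left(36956 + 47888\right)} = - \frac{116335}{58168 \cdot 84844} = \left(- \frac{116335}{58168}\right) \frac{1}{84844} = - \frac{116335}{4935205792}$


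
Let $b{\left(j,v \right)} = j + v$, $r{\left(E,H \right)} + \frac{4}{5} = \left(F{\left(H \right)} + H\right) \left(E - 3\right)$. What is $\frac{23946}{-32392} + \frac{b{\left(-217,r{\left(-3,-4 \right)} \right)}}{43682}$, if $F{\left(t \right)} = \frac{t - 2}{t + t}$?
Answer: $- \frac{328885158}{442171045} \approx -0.7438$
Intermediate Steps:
$F{\left(t \right)} = \frac{-2 + t}{2 t}$
$r{\left(E,H \right)} = - \frac{4}{5} + \left(-3 + E\right) \left(H + \frac{-2 + H}{2 H}\right)$ ($r{\left(E,H \right)} = - \frac{4}{5} + \left(\frac{-2 + H}{2 H} + H\right) \left(E - 3\right) = - \frac{4}{5} + \left(H + \frac{-2 + H}{2 H}\right) \left(-3 + E\right) = - \frac{4}{5} + \left(-3 + E\right) \left(H + \frac{-2 + H}{2 H}\right)$)
$\frac{23946}{-32392} + \frac{b{\left(-217,r{\left(-3,-4 \right)} \right)}}{43682} = \frac{23946}{-32392} + \frac{-217 - \left(- \frac{101}{5} + \frac{3}{2}\right)}{43682} = 23946 \left(- \frac{1}{32392}\right) + \left(-217 + \left(- \frac{23}{10} - \frac{3}{2} + 12 + 3 \left(- \frac{1}{4}\right) + 12 - \left(-3\right) \left(- \frac{1}{4}\right)\right)\right) \frac{1}{43682} = - \frac{11973}{16196} + \left(-217 - - \frac{187}{10}\right) \frac{1}{43682} = - \frac{11973}{16196} + \left(-217 + \frac{187}{10}\right) \frac{1}{43682} = - \frac{11973}{16196} - \frac{1983}{436820} = - \frac{328885158}{442171045}$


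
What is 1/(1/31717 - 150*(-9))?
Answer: 31717/42817951 ≈ 0.00074074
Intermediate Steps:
1/(1/31717 - 150*(-9)) = 1/(1/31717 + 1350) = 1/(42817951/31717) = 31717/42817951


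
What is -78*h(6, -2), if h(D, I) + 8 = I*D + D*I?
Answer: 2496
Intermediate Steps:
h(D, I) = -8 + 2*D*I (h(D, I) = -8 + (I*D + D*I) = -8 + (D*I + D*I) = -8 + 2*D*I)
-78*h(6, -2) = -78*(-8 + 2*6*(-2)) = -78*(-8 - 24) = -78*(-32) = 2496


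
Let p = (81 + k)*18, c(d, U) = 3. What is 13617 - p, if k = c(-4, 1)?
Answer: 12105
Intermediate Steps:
k = 3
p = 1512 (p = (81 + 3)*18 = 84*18 = 1512)
13617 - p = 13617 - 1*1512 = 13617 - 1512 = 12105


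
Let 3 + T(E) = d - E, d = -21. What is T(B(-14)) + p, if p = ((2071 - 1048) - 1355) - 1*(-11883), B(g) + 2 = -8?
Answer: 11537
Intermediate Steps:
B(g) = -10 (B(g) = -2 - 8 = -10)
T(E) = -24 - E (T(E) = -3 + (-21 - E) = -24 - E)
p = 11551 (p = (1023 - 1355) + 11883 = -332 + 11883 = 11551)
T(B(-14)) + p = (-24 - 1*(-10)) + 11551 = (-24 + 10) + 11551 = -14 + 11551 = 11537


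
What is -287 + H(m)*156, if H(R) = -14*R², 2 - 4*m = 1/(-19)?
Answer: -622447/722 ≈ -862.12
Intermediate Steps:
m = 39/76 (m = ½ - ¼/(-19) = ½ - ¼*(-1/19) = ½ + 1/76 = 39/76 ≈ 0.51316)
-287 + H(m)*156 = -287 - 14*(39/76)²*156 = -287 - 14*1521/5776*156 = -287 - 10647/2888*156 = -287 - 415233/722 = -622447/722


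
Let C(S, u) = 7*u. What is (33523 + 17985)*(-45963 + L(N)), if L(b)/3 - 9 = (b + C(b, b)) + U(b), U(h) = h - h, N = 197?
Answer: -2122541664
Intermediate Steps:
U(h) = 0
L(b) = 27 + 24*b (L(b) = 27 + 3*((b + 7*b) + 0) = 27 + 3*(8*b + 0) = 27 + 3*(8*b) = 27 + 24*b)
(33523 + 17985)*(-45963 + L(N)) = (33523 + 17985)*(-45963 + (27 + 24*197)) = 51508*(-45963 + (27 + 4728)) = 51508*(-45963 + 4755) = 51508*(-41208) = -2122541664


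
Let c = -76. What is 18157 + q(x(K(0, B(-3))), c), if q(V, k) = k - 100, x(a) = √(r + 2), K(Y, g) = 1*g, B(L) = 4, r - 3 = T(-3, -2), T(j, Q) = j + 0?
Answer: 17981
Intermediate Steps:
T(j, Q) = j
r = 0 (r = 3 - 3 = 0)
K(Y, g) = g
x(a) = √2 (x(a) = √(0 + 2) = √2)
q(V, k) = -100 + k
18157 + q(x(K(0, B(-3))), c) = 18157 + (-100 - 76) = 18157 - 176 = 17981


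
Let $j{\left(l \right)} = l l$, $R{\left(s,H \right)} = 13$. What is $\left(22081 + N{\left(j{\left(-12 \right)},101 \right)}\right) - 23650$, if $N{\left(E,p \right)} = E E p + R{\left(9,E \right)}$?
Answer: $2092780$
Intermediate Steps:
$j{\left(l \right)} = l^{2}$
$N{\left(E,p \right)} = 13 + p E^{2}$ ($N{\left(E,p \right)} = E E p + 13 = E^{2} p + 13 = p E^{2} + 13 = 13 + p E^{2}$)
$\left(22081 + N{\left(j{\left(-12 \right)},101 \right)}\right) - 23650 = \left(22081 + \left(13 + 101 \left(\left(-12\right)^{2}\right)^{2}\right)\right) - 23650 = \left(22081 + \left(13 + 101 \cdot 144^{2}\right)\right) - 23650 = \left(22081 + \left(13 + 101 \cdot 20736\right)\right) - 23650 = \left(22081 + \left(13 + 2094336\right)\right) - 23650 = \left(22081 + 2094349\right) - 23650 = 2116430 - 23650 = 2092780$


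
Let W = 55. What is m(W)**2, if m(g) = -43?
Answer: 1849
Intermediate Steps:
m(W)**2 = (-43)**2 = 1849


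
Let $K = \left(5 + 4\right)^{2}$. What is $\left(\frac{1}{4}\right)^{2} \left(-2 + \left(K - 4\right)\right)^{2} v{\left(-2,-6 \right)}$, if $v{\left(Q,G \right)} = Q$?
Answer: $- \frac{5625}{8} \approx -703.13$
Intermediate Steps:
$K = 81$ ($K = 9^{2} = 81$)
$\left(\frac{1}{4}\right)^{2} \left(-2 + \left(K - 4\right)\right)^{2} v{\left(-2,-6 \right)} = \left(\frac{1}{4}\right)^{2} \left(-2 + \left(81 - 4\right)\right)^{2} \left(-2\right) = \frac{\left(-2 + \left(81 - 4\right)\right)^{2}}{16} \left(-2\right) = \frac{\left(-2 + 77\right)^{2}}{16} \left(-2\right) = \frac{75^{2}}{16} \left(-2\right) = \frac{1}{16} \cdot 5625 \left(-2\right) = \frac{5625}{16} \left(-2\right) = - \frac{5625}{8}$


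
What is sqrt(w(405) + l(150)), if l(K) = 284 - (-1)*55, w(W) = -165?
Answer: sqrt(174) ≈ 13.191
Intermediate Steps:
l(K) = 339 (l(K) = 284 - 1*(-55) = 284 + 55 = 339)
sqrt(w(405) + l(150)) = sqrt(-165 + 339) = sqrt(174)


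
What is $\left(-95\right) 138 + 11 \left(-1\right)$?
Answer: $-13121$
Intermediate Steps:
$\left(-95\right) 138 + 11 \left(-1\right) = -13110 - 11 = -13121$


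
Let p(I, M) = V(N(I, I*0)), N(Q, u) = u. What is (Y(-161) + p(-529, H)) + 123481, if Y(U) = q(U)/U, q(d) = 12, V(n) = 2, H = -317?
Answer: 19880751/161 ≈ 1.2348e+5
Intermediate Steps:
p(I, M) = 2
Y(U) = 12/U
(Y(-161) + p(-529, H)) + 123481 = (12/(-161) + 2) + 123481 = (12*(-1/161) + 2) + 123481 = (-12/161 + 2) + 123481 = 310/161 + 123481 = 19880751/161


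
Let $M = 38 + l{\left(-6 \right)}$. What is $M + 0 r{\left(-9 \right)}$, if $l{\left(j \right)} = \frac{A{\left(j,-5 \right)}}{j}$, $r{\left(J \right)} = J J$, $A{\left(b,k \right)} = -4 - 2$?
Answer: $39$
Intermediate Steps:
$A{\left(b,k \right)} = -6$
$r{\left(J \right)} = J^{2}$
$l{\left(j \right)} = - \frac{6}{j}$
$M = 39$ ($M = 38 - \frac{6}{-6} = 38 - -1 = 38 + 1 = 39$)
$M + 0 r{\left(-9 \right)} = 39 + 0 \left(-9\right)^{2} = 39 + 0 \cdot 81 = 39 + 0 = 39$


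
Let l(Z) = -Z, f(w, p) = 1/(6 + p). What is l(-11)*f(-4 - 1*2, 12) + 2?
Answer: 47/18 ≈ 2.6111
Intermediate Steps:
l(-11)*f(-4 - 1*2, 12) + 2 = (-1*(-11))/(6 + 12) + 2 = 11/18 + 2 = 47/18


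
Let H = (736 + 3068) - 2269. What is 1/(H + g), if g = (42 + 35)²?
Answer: 1/7464 ≈ 0.00013398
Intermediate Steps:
g = 5929 (g = 77² = 5929)
H = 1535 (H = 3804 - 2269 = 1535)
1/(H + g) = 1/(1535 + 5929) = 1/7464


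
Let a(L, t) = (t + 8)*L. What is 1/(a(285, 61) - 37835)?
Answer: -1/18170 ≈ -5.5036e-5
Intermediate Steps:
a(L, t) = L*(8 + t) (a(L, t) = (8 + t)*L = L*(8 + t))
1/(a(285, 61) - 37835) = 1/(285*(8 + 61) - 37835) = 1/(285*69 - 37835) = 1/(19665 - 37835) = 1/(-18170) = -1/18170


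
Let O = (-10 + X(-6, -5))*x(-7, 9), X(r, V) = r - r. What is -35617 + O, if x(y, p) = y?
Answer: -35547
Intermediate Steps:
X(r, V) = 0
O = 70 (O = (-10 + 0)*(-7) = -10*(-7) = 70)
-35617 + O = -35617 + 70 = -35547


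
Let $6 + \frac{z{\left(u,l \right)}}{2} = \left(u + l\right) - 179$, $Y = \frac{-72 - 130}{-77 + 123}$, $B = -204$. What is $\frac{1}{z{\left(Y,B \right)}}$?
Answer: $- \frac{23}{18096} \approx -0.001271$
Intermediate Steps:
$Y = - \frac{101}{23}$ ($Y = - \frac{202}{46} = \left(-202\right) \frac{1}{46} = - \frac{101}{23} \approx -4.3913$)
$z{\left(u,l \right)} = -370 + 2 l + 2 u$ ($z{\left(u,l \right)} = -12 + 2 \left(\left(u + l\right) - 179\right) = -12 + 2 \left(\left(l + u\right) - 179\right) = -12 + 2 \left(-179 + l + u\right) = -12 + \left(-358 + 2 l + 2 u\right) = -370 + 2 l + 2 u$)
$\frac{1}{z{\left(Y,B \right)}} = \frac{1}{-370 + 2 \left(-204\right) + 2 \left(- \frac{101}{23}\right)} = \frac{1}{-370 - 408 - \frac{202}{23}} = \frac{1}{- \frac{18096}{23}} = - \frac{23}{18096}$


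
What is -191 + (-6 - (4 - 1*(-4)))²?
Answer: 5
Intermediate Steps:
-191 + (-6 - (4 - 1*(-4)))² = -191 + (-6 - (4 + 4))² = -191 + (-6 - 1*8)² = -191 + (-6 - 8)² = -191 + (-14)² = -191 + 196 = 5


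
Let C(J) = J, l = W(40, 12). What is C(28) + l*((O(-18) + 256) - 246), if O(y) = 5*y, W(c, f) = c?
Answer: -3172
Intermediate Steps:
l = 40
C(28) + l*((O(-18) + 256) - 246) = 28 + 40*((5*(-18) + 256) - 246) = 28 + 40*((-90 + 256) - 246) = 28 + 40*(166 - 246) = 28 + 40*(-80) = 28 - 3200 = -3172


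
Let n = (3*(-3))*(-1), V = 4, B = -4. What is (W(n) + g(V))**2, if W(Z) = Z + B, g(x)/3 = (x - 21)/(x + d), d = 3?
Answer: 256/49 ≈ 5.2245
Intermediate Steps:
g(x) = 3*(-21 + x)/(3 + x) (g(x) = 3*((x - 21)/(x + 3)) = 3*((-21 + x)/(3 + x)) = 3*(-21 + x)/(3 + x))
n = 9 (n = -9*(-1) = 9)
W(Z) = -4 + Z (W(Z) = Z - 4 = -4 + Z)
(W(n) + g(V))**2 = ((-4 + 9) + 3*(-21 + 4)/(3 + 4))**2 = (5 + 3*(-17)/7)**2 = (5 + 3*(1/7)*(-17))**2 = (5 - 51/7)**2 = (-16/7)**2 = 256/49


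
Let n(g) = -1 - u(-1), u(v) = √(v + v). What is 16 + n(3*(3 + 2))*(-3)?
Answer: 19 + 3*I*√2 ≈ 19.0 + 4.2426*I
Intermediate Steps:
u(v) = √2*√v (u(v) = √(2*v) = √2*√v)
n(g) = -1 - I*√2 (n(g) = -1 - √2*√(-1) = -1 - √2*I = -1 - I*√2)
16 + n(3*(3 + 2))*(-3) = 16 + (-1 - I*√2)*(-3) = 16 + (3 + 3*I*√2) = 19 + 3*I*√2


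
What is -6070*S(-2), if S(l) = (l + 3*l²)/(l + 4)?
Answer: -30350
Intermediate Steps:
S(l) = (l + 3*l²)/(4 + l)
-6070*S(-2) = -(-12140)*(1 + 3*(-2))/(4 - 2) = -(-12140)*(1 - 6)/2 = -(-12140)*(-5)/2 = -6070*5 = -30350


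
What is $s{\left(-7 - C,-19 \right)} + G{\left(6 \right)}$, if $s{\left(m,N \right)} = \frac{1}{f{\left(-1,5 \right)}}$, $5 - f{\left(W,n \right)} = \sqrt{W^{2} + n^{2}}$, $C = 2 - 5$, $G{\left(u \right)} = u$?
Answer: $1 - \sqrt{26} \approx -4.099$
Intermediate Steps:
$C = -3$ ($C = 2 - 5 = -3$)
$f{\left(W,n \right)} = 5 - \sqrt{W^{2} + n^{2}}$
$s{\left(m,N \right)} = \frac{1}{5 - \sqrt{26}}$ ($s{\left(m,N \right)} = \frac{1}{5 - \sqrt{\left(-1\right)^{2} + 5^{2}}} = \frac{1}{5 - \sqrt{1 + 25}} = \frac{1}{5 - \sqrt{26}}$)
$s{\left(-7 - C,-19 \right)} + G{\left(6 \right)} = \left(-5 - \sqrt{26}\right) + 6 = 1 - \sqrt{26}$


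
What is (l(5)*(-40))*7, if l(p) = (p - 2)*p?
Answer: -4200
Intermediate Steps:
l(p) = p*(-2 + p) (l(p) = (-2 + p)*p = p*(-2 + p))
(l(5)*(-40))*7 = ((5*(-2 + 5))*(-40))*7 = ((5*3)*(-40))*7 = (15*(-40))*7 = -600*7 = -4200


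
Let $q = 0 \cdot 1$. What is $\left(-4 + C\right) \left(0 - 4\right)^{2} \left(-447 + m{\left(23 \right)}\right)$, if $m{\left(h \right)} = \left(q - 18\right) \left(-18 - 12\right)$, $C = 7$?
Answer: $4464$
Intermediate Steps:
$q = 0$
$m{\left(h \right)} = 540$ ($m{\left(h \right)} = \left(0 - 18\right) \left(-18 - 12\right) = \left(-18\right) \left(-30\right) = 540$)
$\left(-4 + C\right) \left(0 - 4\right)^{2} \left(-447 + m{\left(23 \right)}\right) = \left(-4 + 7\right) \left(0 - 4\right)^{2} \left(-447 + 540\right) = 3 \left(-4\right)^{2} \cdot 93 = 3 \cdot 16 \cdot 93 = 48 \cdot 93 = 4464$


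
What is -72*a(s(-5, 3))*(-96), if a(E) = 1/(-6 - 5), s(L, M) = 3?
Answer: -6912/11 ≈ -628.36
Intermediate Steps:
a(E) = -1/11 (a(E) = 1/(-11) = -1/11)
-72*a(s(-5, 3))*(-96) = -72*(-1/11)*(-96) = (72/11)*(-96) = -6912/11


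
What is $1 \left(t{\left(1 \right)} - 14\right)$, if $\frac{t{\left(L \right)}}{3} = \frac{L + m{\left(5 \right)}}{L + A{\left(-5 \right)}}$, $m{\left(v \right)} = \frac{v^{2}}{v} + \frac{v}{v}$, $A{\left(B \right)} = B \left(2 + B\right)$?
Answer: $- \frac{203}{16} \approx -12.688$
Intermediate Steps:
$m{\left(v \right)} = 1 + v$ ($m{\left(v \right)} = v + 1 = 1 + v$)
$t{\left(L \right)} = \frac{3 \left(6 + L\right)}{15 + L}$ ($t{\left(L \right)} = 3 \frac{L + \left(1 + 5\right)}{L - 5 \left(2 - 5\right)} = 3 \frac{L + 6}{L - -15} = 3 \frac{6 + L}{L + 15} = 3 \frac{6 + L}{15 + L} = \frac{3 \left(6 + L\right)}{15 + L}$)
$1 \left(t{\left(1 \right)} - 14\right) = 1 \left(\frac{3 \left(6 + 1\right)}{15 + 1} - 14\right) = 1 \left(3 \cdot \frac{1}{16} \cdot 7 - 14\right) = 1 \left(\frac{21}{16} - 14\right) = 1 \left(- \frac{203}{16}\right) = - \frac{203}{16}$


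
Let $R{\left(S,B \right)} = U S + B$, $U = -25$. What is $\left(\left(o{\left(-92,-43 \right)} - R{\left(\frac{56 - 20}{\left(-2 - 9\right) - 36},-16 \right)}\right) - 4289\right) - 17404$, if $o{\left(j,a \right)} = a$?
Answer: $- \frac{1021740}{47} \approx -21739.0$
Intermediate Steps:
$R{\left(S,B \right)} = B - 25 S$ ($R{\left(S,B \right)} = - 25 S + B = B - 25 S$)
$\left(\left(o{\left(-92,-43 \right)} - R{\left(\frac{56 - 20}{\left(-2 - 9\right) - 36},-16 \right)}\right) - 4289\right) - 17404 = \left(\left(-43 - \left(-16 - 25 \frac{56 - 20}{\left(-2 - 9\right) - 36}\right)\right) - 4289\right) - 17404 = \left(\left(-43 - \left(-16 - 25 \frac{36}{\left(-2 - 9\right) - 36}\right)\right) - 4289\right) - 17404 = \left(\left(-43 - \left(-16 - 25 \frac{36}{-11 - 36}\right)\right) - 4289\right) - 17404 = \left(\left(-43 - \left(-16 - 25 \frac{36}{-47}\right)\right) - 4289\right) - 17404 = \left(\left(-43 - \left(-16 - 25 \cdot 36 \left(- \frac{1}{47}\right)\right)\right) - 4289\right) - 17404 = \left(\left(-43 - \left(-16 - - \frac{900}{47}\right)\right) - 4289\right) - 17404 = \left(\left(-43 - \left(-16 + \frac{900}{47}\right)\right) - 4289\right) - 17404 = \left(\left(-43 - \frac{148}{47}\right) - 4289\right) - 17404 = \left(- \frac{2169}{47} - 4289\right) - 17404 = - \frac{203752}{47} - 17404 = - \frac{1021740}{47}$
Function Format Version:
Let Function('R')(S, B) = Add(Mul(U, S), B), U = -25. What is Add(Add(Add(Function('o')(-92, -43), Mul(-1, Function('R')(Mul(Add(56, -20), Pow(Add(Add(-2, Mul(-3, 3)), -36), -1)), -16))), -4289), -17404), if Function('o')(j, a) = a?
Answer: Rational(-1021740, 47) ≈ -21739.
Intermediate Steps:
Function('R')(S, B) = Add(B, Mul(-25, S)) (Function('R')(S, B) = Add(Mul(-25, S), B) = Add(B, Mul(-25, S)))
Add(Add(Add(Function('o')(-92, -43), Mul(-1, Function('R')(Mul(Add(56, -20), Pow(Add(Add(-2, Mul(-3, 3)), -36), -1)), -16))), -4289), -17404) = Add(Add(Add(-43, Mul(-1, Add(-16, Mul(-25, Mul(Add(56, -20), Pow(Add(Add(-2, Mul(-3, 3)), -36), -1)))))), -4289), -17404) = Add(Add(Add(-43, Mul(-1, Add(-16, Mul(-25, Mul(36, Pow(Add(Add(-2, -9), -36), -1)))))), -4289), -17404) = Add(Add(Add(-43, Mul(-1, Add(-16, Mul(-25, Mul(36, Pow(Add(-11, -36), -1)))))), -4289), -17404) = Add(Add(Add(-43, Mul(-1, Add(-16, Mul(-25, Mul(36, Pow(-47, -1)))))), -4289), -17404) = Add(Add(Add(-43, Mul(-1, Add(-16, Mul(-25, Mul(36, Rational(-1, 47)))))), -4289), -17404) = Add(Add(Add(-43, Mul(-1, Add(-16, Mul(-25, Rational(-36, 47))))), -4289), -17404) = Add(Add(Add(-43, Mul(-1, Add(-16, Rational(900, 47)))), -4289), -17404) = Add(Add(Add(-43, Mul(-1, Rational(148, 47))), -4289), -17404) = Add(Add(Add(-43, Rational(-148, 47)), -4289), -17404) = Add(Add(Rational(-2169, 47), -4289), -17404) = Add(Rational(-203752, 47), -17404) = Rational(-1021740, 47)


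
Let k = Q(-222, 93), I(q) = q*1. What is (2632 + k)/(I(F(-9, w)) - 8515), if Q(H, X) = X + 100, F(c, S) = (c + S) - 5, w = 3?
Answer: -2825/8526 ≈ -0.33134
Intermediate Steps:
F(c, S) = -5 + S + c (F(c, S) = (S + c) - 5 = -5 + S + c)
Q(H, X) = 100 + X
I(q) = q
k = 193 (k = 100 + 93 = 193)
(2632 + k)/(I(F(-9, w)) - 8515) = (2632 + 193)/((-5 + 3 - 9) - 8515) = 2825/(-11 - 8515) = 2825/(-8526) = 2825*(-1/8526) = -2825/8526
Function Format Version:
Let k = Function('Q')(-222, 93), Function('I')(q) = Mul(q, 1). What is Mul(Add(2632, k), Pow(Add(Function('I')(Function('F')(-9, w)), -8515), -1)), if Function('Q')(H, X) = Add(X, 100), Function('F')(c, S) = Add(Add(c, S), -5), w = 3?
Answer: Rational(-2825, 8526) ≈ -0.33134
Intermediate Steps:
Function('F')(c, S) = Add(-5, S, c) (Function('F')(c, S) = Add(Add(S, c), -5) = Add(-5, S, c))
Function('Q')(H, X) = Add(100, X)
Function('I')(q) = q
k = 193 (k = Add(100, 93) = 193)
Mul(Add(2632, k), Pow(Add(Function('I')(Function('F')(-9, w)), -8515), -1)) = Mul(Add(2632, 193), Pow(Add(Add(-5, 3, -9), -8515), -1)) = Mul(2825, Pow(Add(-11, -8515), -1)) = Mul(2825, Pow(-8526, -1)) = Mul(2825, Rational(-1, 8526)) = Rational(-2825, 8526)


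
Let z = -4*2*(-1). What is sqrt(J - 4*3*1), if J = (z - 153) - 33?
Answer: I*sqrt(190) ≈ 13.784*I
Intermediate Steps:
z = 8 (z = -8*(-1) = 8)
J = -178 (J = (8 - 153) - 33 = -145 - 33 = -178)
sqrt(J - 4*3*1) = sqrt(-178 - 4*3*1) = sqrt(-178 - 12*1) = sqrt(-178 - 12) = sqrt(-190) = I*sqrt(190)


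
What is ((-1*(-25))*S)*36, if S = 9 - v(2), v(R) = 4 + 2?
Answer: 2700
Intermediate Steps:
v(R) = 6
S = 3 (S = 9 - 1*6 = 9 - 6 = 3)
((-1*(-25))*S)*36 = (-1*(-25)*3)*36 = (25*3)*36 = 75*36 = 2700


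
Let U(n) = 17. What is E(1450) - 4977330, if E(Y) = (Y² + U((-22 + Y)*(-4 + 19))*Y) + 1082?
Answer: -2849098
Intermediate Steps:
E(Y) = 1082 + Y² + 17*Y (E(Y) = (Y² + 17*Y) + 1082 = 1082 + Y² + 17*Y)
E(1450) - 4977330 = (1082 + 1450² + 17*1450) - 4977330 = (1082 + 2102500 + 24650) - 4977330 = 2128232 - 4977330 = -2849098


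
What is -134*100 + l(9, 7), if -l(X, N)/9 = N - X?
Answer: -13382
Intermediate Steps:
l(X, N) = -9*N + 9*X (l(X, N) = -9*(N - X) = -9*N + 9*X)
-134*100 + l(9, 7) = -134*100 + (-9*7 + 9*9) = -13400 + (-63 + 81) = -13400 + 18 = -13382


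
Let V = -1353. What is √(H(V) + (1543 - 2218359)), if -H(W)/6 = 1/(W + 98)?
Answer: I*√3491540612870/1255 ≈ 1488.9*I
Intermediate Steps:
H(W) = -6/(98 + W) (H(W) = -6/(W + 98) = -6/(98 + W))
√(H(V) + (1543 - 2218359)) = √(-6/(98 - 1353) + (1543 - 2218359)) = √(-6/(-1255) - 2216816) = √(-6*(-1/1255) - 2216816) = √(6/1255 - 2216816) = √(-2782104074/1255) = I*√3491540612870/1255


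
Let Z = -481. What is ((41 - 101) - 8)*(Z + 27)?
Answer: 30872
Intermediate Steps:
((41 - 101) - 8)*(Z + 27) = ((41 - 101) - 8)*(-481 + 27) = (-60 - 8)*(-454) = -68*(-454) = 30872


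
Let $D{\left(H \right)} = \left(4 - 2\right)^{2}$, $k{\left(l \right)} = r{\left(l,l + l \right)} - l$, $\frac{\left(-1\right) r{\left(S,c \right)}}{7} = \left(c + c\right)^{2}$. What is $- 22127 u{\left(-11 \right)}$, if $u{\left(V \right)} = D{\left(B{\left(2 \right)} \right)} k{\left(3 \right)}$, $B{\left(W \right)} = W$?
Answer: $89481588$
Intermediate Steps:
$r{\left(S,c \right)} = - 28 c^{2}$ ($r{\left(S,c \right)} = - 7 \left(c + c\right)^{2} = - 7 \left(2 c\right)^{2} = - 7 \cdot 4 c^{2} = - 28 c^{2}$)
$k{\left(l \right)} = - l - 112 l^{2}$ ($k{\left(l \right)} = - 28 \left(l + l\right)^{2} - l = - 28 \left(2 l\right)^{2} - l = - 28 \cdot 4 l^{2} - l = - 112 l^{2} - l = - l - 112 l^{2}$)
$D{\left(H \right)} = 4$ ($D{\left(H \right)} = 2^{2} = 4$)
$u{\left(V \right)} = -4044$ ($u{\left(V \right)} = 4 \cdot 3 \left(-1 - 336\right) = 4 \cdot 3 \left(-337\right) = 4 \left(-1011\right) = -4044$)
$- 22127 u{\left(-11 \right)} = \left(-22127\right) \left(-4044\right) = 89481588$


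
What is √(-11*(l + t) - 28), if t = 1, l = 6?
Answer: I*√105 ≈ 10.247*I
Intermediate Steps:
√(-11*(l + t) - 28) = √(-11*(6 + 1) - 28) = √(-11*7 - 28) = √(-77 - 28) = √(-105) = I*√105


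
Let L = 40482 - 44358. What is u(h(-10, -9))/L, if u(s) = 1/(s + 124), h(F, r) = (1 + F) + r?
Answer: -1/410856 ≈ -2.4339e-6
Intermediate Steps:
h(F, r) = 1 + F + r
u(s) = 1/(124 + s)
L = -3876
u(h(-10, -9))/L = 1/((124 + (1 - 10 - 9))*(-3876)) = -1/3876/(124 - 18) = -1/3876/106 = (1/106)*(-1/3876) = -1/410856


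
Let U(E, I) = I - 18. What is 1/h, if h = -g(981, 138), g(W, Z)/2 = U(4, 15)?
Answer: ⅙ ≈ 0.16667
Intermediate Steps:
U(E, I) = -18 + I
g(W, Z) = -6 (g(W, Z) = 2*(-18 + 15) = 2*(-3) = -6)
h = 6 (h = -1*(-6) = 6)
1/h = 1/6 = ⅙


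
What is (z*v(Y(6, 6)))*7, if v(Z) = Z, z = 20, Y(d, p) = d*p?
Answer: 5040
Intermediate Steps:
(z*v(Y(6, 6)))*7 = (20*(6*6))*7 = (20*36)*7 = 720*7 = 5040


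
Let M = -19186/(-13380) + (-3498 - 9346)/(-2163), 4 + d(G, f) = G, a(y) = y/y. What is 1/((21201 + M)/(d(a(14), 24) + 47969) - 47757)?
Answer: -77121173780/3683041796754739 ≈ -2.0940e-5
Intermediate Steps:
a(y) = 1
d(G, f) = -4 + G
M = 11852891/1607830 (M = -19186*(-1/13380) - 12844*(-1/2163) = 9593/6690 + 12844/2163 = 11852891/1607830 ≈ 7.3720)
1/((21201 + M)/(d(a(14), 24) + 47969) - 47757) = 1/((21201 + 11852891/1607830)/((-4 + 1) + 47969) - 47757) = 1/(34099456721/(1607830*(-3 + 47969)) - 47757) = 1/((34099456721/1607830)/47966 - 47757) = 1/((34099456721/1607830)*(1/47966) - 47757) = 1/(34099456721/77121173780 - 47757) = 1/(-3683041796754739/77121173780) = -77121173780/3683041796754739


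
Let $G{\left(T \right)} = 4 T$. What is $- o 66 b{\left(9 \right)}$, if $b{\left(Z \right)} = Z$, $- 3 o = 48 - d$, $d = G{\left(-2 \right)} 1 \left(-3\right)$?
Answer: $4752$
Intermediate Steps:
$d = 24$ ($d = 4 \left(-2\right) 1 \left(-3\right) = \left(-8\right) 1 \left(-3\right) = \left(-8\right) \left(-3\right) = 24$)
$o = -8$ ($o = - \frac{48 - 24}{3} = \left(- \frac{1}{3}\right) 24 = -8$)
$- o 66 b{\left(9 \right)} = \left(-1\right) \left(-8\right) 66 \cdot 9 = 8 \cdot 66 \cdot 9 = 528 \cdot 9 = 4752$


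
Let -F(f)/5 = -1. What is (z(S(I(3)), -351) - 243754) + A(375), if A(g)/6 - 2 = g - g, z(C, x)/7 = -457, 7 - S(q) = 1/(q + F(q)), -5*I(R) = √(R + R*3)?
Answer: -246941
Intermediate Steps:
F(f) = 5 (F(f) = -5*(-1) = 5)
I(R) = -2*√R/5 (I(R) = -√(R + R*3)/5 = -√(R + 3*R)/5 = -2*√R/5)
S(q) = 7 - 1/(5 + q) (S(q) = 7 - 1/(q + 5) = 7 - 1/(5 + q))
z(C, x) = -3199 (z(C, x) = 7*(-457) = -3199)
A(g) = 12 (A(g) = 12 + 6*(g - g) = 12 + 6*0 = 12 + 0 = 12)
(z(S(I(3)), -351) - 243754) + A(375) = (-3199 - 243754) + 12 = -246953 + 12 = -246941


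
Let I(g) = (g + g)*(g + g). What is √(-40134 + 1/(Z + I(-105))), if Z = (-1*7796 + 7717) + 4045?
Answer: I*√92723199799638/48066 ≈ 200.33*I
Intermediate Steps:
I(g) = 4*g² (I(g) = (2*g)*(2*g) = 4*g²)
Z = 3966 (Z = (-7796 + 7717) + 4045 = -79 + 4045 = 3966)
√(-40134 + 1/(Z + I(-105))) = √(-40134 + 1/(3966 + 4*(-105)²)) = √(-40134 + 1/(3966 + 4*11025)) = √(-40134 + 1/(3966 + 44100)) = √(-40134 + 1/48066) = √(-1929080843/48066) = I*√92723199799638/48066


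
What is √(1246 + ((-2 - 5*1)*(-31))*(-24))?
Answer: I*√3962 ≈ 62.944*I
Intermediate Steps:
√(1246 + ((-2 - 5*1)*(-31))*(-24)) = √(1246 + ((-2 - 5)*(-31))*(-24)) = √(1246 - 7*(-31)*(-24)) = √(1246 + 217*(-24)) = √(1246 - 5208) = √(-3962) = I*√3962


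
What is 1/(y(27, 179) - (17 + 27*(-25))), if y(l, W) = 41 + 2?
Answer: 1/701 ≈ 0.0014265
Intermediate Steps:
y(l, W) = 43
1/(y(27, 179) - (17 + 27*(-25))) = 1/(43 - (17 + 27*(-25))) = 1/(43 - (17 - 675)) = 1/(43 - 1*(-658)) = 1/(43 + 658) = 1/701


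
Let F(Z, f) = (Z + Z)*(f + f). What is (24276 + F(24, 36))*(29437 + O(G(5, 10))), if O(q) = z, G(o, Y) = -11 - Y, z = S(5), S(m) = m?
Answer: 816485544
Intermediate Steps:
F(Z, f) = 4*Z*f (F(Z, f) = (2*Z)*(2*f) = 4*Z*f)
z = 5
O(q) = 5
(24276 + F(24, 36))*(29437 + O(G(5, 10))) = (24276 + 4*24*36)*(29437 + 5) = (24276 + 3456)*29442 = 27732*29442 = 816485544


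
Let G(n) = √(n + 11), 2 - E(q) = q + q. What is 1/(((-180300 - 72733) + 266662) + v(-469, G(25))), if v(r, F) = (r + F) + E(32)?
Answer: 1/13104 ≈ 7.6313e-5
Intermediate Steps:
E(q) = 2 - 2*q (E(q) = 2 - (q + q) = 2 - 2*q)
G(n) = √(11 + n)
v(r, F) = -62 + F + r (v(r, F) = (r + F) + (2 - 2*32) = (F + r) + (2 - 64) = (F + r) - 62 = -62 + F + r)
1/(((-180300 - 72733) + 266662) + v(-469, G(25))) = 1/(((-180300 - 72733) + 266662) + (-62 + √(11 + 25) - 469)) = 1/((-253033 + 266662) + (-62 + √36 - 469)) = 1/(13629 + (-62 + 6 - 469)) = 1/(13629 - 525) = 1/13104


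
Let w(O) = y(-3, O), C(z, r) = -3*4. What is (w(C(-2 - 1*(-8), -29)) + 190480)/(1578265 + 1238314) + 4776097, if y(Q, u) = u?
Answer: 13452254702631/2816579 ≈ 4.7761e+6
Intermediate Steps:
C(z, r) = -12
w(O) = O
(w(C(-2 - 1*(-8), -29)) + 190480)/(1578265 + 1238314) + 4776097 = (-12 + 190480)/(1578265 + 1238314) + 4776097 = 190468/2816579 + 4776097 = 13452254702631/2816579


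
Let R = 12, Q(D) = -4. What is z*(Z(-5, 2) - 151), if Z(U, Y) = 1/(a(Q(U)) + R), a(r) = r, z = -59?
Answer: 71213/8 ≈ 8901.6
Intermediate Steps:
Z(U, Y) = ⅛ (Z(U, Y) = 1/(-4 + 12) = 1/8 = ⅛)
z*(Z(-5, 2) - 151) = -59*(⅛ - 151) = -59*(-1207/8) = 71213/8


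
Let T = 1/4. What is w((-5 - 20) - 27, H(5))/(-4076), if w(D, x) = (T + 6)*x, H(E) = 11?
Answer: -275/16304 ≈ -0.016867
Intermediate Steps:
T = ¼ (T = 1*(¼) = ¼ ≈ 0.25000)
w(D, x) = 25*x/4 (w(D, x) = (¼ + 6)*x = 25*x/4)
w((-5 - 20) - 27, H(5))/(-4076) = ((25/4)*11)/(-4076) = (275/4)*(-1/4076) = -275/16304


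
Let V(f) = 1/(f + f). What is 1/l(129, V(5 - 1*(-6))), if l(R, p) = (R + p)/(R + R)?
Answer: 5676/2839 ≈ 1.9993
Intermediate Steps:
V(f) = 1/(2*f)
l(R, p) = (R + p)/(2*R) (l(R, p) = (R + p)/((2*R)) = (R + p)*(1/(2*R)) = (R + p)/(2*R))
1/l(129, V(5 - 1*(-6))) = 1/((1/2)*(129 + 1/(2*(5 - 1*(-6))))/129) = 1/((1/2)*(1/129)*(129 + 1/(2*(5 + 6)))) = 1/((1/2)*(1/129)*(129 + (1/2)/11)) = 1/((1/2)*(1/129)*(129 + (1/2)*(1/11))) = 1/((1/2)*(1/129)*(129 + 1/22)) = 1/((1/2)*(1/129)*(2839/22)) = 1/(2839/5676) = 5676/2839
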